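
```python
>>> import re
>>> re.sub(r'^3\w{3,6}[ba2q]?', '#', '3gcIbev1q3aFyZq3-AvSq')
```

'#1q3aFyZq3-AvSq'

This matches anchored at the start of the string; then a literal '3'; then 3 to 6 of a word character, then optionally one of [ba2q].
`sub` substitutes '#' at each match site.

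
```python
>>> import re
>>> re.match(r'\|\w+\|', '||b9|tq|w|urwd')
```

`re.match` won't scan ahead — the pattern has to work from the very first character.
Here the pattern fails at index 0, so the call returns None.

None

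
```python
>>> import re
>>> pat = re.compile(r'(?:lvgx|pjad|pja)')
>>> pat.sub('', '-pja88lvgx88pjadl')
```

Branches in `(...|...)` are attempted left-to-right; the first branch that allows the whole pattern to succeed is taken.
Matches: at [1:4] → 'pja'; at [6:10] → 'lvgx'; at [12:16] → 'pjad'.
Each match is replaced by ''.

'-8888l'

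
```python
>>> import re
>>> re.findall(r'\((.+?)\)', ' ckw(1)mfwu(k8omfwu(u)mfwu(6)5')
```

Walking the string: at [4:7] match '(1)', group 1 = '1'; at [11:22] match '(k8omfwu(u)', group 1 = 'k8omfwu(u'; at [26:29] match '(6)', group 1 = '6'.
`findall` collects group 1 from each match (3 total).

['1', 'k8omfwu(u', '6']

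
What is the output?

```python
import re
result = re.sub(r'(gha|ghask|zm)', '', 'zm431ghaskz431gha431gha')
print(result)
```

Alternation isn't longest-match — the leftmost alternative that fits at this position is chosen.
Each match is replaced by ''.

431skz431431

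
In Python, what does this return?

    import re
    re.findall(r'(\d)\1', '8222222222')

The backreference `\1` re-matches whatever the first group consumed, character for character.
Scanning left to right: at [1:3] match '22', group 1 = '2'; at [3:5] match '22', group 1 = '2'; at [5:7] match '22', group 1 = '2'; at [7:9] match '22', group 1 = '2'.
Because there's exactly one group, `findall` drops the full match and keeps group 1 from each hit.

['2', '2', '2', '2']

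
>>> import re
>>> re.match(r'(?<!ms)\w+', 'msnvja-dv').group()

'msnvja'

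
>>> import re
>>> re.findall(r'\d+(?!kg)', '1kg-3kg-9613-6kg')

The negative lookaround is zero-width — it rules out positions where the adjacent text would match, without consuming anything.
`findall` yields the raw match text (1 of them) because the pattern has no groups.

['9613']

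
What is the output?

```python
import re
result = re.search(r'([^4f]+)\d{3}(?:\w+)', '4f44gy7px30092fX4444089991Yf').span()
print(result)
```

(4, 28)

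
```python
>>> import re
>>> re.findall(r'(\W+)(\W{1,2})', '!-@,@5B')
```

[('!-@,', '@')]

Pattern: one or more of a non-word character (captured); then 1 to 2 of a non-word character (captured).
With 2 capturing groups, `findall` returns a 2-tuple per match.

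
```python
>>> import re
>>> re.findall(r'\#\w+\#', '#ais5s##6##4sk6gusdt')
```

['#ais5s#', '#6#']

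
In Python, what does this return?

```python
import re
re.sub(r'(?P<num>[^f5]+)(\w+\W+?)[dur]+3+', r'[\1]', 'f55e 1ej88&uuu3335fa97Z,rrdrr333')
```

Pattern: one or more of any character except [f5] (captured as 'num'); then one or more of a word character, then one or more of a non-word character (lazy) (captured); then one or more of one of [dur], then one or more of the literal '3'.
Matches: at [3:32] → 'e 1ej88&uuu3335fa97Z,rrdrr333'.
Each match is replaced using the text its own group 1 captured.

'f55[e 1ej88&uuu333]'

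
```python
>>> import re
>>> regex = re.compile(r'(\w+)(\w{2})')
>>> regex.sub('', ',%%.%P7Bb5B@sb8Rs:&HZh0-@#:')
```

Every occurrence is swapped for ''.

',%%.%@:&-@#:'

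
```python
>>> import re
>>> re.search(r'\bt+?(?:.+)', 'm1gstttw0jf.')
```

None

The pattern matches a word boundary (`\b`, zero-width); then one or more of a literal 't' (lazy); then one or more of any character (non-capturing group).
`search` walks the string left to right and returns the first match it finds.
Here the pattern never matches, so the call returns None.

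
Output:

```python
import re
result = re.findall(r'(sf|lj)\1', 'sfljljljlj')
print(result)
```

['lj', 'lj']

`\1` has to match the exact text group 1 already captured.
Scanning left to right: at [2:6] match 'ljlj', group 1 = 'lj'; at [6:10] match 'ljlj', group 1 = 'lj'.
Because there's exactly one group, `findall` drops the full match and keeps group 1 from each hit.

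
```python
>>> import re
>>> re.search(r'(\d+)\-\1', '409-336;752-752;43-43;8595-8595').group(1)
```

'752'

The backreference `\1` re-matches whatever the first group consumed, character for character.
`search` walks the string left to right and returns the first match it finds.
The match spans [8:15] → '752-752'.
Captured: group 1 = '752'.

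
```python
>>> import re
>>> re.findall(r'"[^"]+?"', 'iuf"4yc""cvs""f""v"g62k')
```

Matches: at [3:8] → '"4yc"'; at [8:13] → '"cvs"'; at [13:16] → '"f"'; at [16:19] → '"v"'.
Since nothing is captured, `findall` lists the 4 matched substrings directly.

['"4yc"', '"cvs"', '"f"', '"v"']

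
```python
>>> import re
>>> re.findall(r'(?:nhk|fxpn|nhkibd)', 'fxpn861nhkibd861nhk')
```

Branches in `(...|...)` are attempted left-to-right; the first branch that allows the whole pattern to succeed is taken.
With no groups in the pattern, `findall` gives back each whole match — 3 here.

['fxpn', 'nhk', 'nhk']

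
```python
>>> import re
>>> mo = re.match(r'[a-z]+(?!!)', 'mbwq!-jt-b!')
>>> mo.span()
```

(0, 3)

A negative assertion filters positions out without eating any characters.
With `match`, the pattern is implicitly anchored at the beginning.
The match spans [0:3] → 'mbw'.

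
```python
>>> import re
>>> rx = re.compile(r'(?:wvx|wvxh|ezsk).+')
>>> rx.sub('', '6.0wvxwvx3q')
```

'6.0'

Every occurrence is swapped for ''.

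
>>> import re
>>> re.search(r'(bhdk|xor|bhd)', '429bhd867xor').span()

(3, 6)

`re.search` tries every starting position until one works.
The match spans [3:6] → 'bhd'.
Captured: group 1 = 'bhd'.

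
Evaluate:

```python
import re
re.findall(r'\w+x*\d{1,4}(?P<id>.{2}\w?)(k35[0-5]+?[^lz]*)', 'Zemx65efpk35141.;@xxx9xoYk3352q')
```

This matches one or more of a word character, then zero or more of the literal 'x', then 1 to 4 of a digit; then exactly 2 of any character, then optionally a word character (captured as 'id'); then the literal 'k35', then one or more of a character in [0-5] (lazy), then zero or more of any character except [lz] (captured).
Scanning left to right: at [0:31] match 'Zemx65efpk35141.;@xxx9xoYk3352q', groups = ('efp', 'k35141.;@xxx9xoYk3352q').
Multiple groups make `findall` return tuples — one 2-tuple for the one match.

[('efp', 'k35141.;@xxx9xoYk3352q')]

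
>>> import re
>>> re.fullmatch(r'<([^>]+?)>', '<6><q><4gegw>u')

`fullmatch` succeeds only if the pattern covers the string from start to end.
Here the pattern can't cover the whole string, so the call returns None.

None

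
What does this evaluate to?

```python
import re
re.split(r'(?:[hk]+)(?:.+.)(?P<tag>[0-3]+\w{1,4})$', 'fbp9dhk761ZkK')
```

['fbp9d', '1ZkK', '']

This matches one or more of one of [hk] (non-capturing group); then one or more of any character, then any character (non-capturing group); then one or more of a character in [0-3], then 1 to 4 of a word character (captured as 'tag'); then anchored at the end.
Matches to split on: at [5:13] → 'hk761ZkK'.
Because the pattern has a capturing group, `split` also inserts each captured text between the pieces.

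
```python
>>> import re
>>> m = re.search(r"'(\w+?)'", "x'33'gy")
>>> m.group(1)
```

`re.search` tries every starting position until one works.
The match spans [1:5] → "'33'".
Captured: group 1 = '33'.

'33'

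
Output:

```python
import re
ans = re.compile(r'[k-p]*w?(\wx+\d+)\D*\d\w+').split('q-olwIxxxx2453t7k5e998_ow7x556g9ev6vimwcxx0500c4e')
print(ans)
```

['q-', 'Ixxxx2453', '']

Because the pattern has a capturing group, `split` also inserts each captured text between the pieces.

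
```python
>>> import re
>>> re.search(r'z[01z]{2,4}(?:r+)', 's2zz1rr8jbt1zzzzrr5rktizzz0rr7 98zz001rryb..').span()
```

(2, 7)

The pattern matches a literal 'z', then 2 to 4 of one of [01z]; then one or more of a literal 'r' (non-capturing group).
Unlike `match`, `search` isn't anchored — it looks for the pattern anywhere in the string.
The match spans [2:7] → 'zz1rr'.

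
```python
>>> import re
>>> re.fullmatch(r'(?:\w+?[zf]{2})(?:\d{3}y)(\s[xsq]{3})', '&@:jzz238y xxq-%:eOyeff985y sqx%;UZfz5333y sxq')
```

None

For `fullmatch`, every character of the input must be accounted for by the pattern.
Here there's no way to consume every character, so the call returns None.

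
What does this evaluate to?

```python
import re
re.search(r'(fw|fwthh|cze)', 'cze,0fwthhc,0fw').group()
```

`search` walks the string left to right and returns the first match it finds.
The match spans [0:3] → 'cze'.
Captured: group 1 = 'cze'.

'cze'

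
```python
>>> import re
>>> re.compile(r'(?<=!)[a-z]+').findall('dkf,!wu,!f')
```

['wu', 'f']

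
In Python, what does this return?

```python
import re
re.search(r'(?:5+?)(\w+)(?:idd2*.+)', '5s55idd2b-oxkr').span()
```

This matches one or more of a literal '5' (lazy) (non-capturing group); then one or more of a word character (captured); then the literal 'idd', then zero or more of the literal '2', then one or more of any character (non-capturing group).
`re.search` tries every starting position until one works.
The match spans [0:14] → '5s55idd2b-oxkr'.
Captured: group 1 = 's55'.

(0, 14)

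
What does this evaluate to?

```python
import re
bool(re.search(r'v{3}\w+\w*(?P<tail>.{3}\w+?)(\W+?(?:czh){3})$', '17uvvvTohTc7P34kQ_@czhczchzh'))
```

The pattern matches exactly 3 of a literal 'v'; then one or more of a word character, then zero or more of a word character; then exactly 3 of any character, then one or more of a word character (lazy) (captured as 'tail'); then one or more of a non-word character (lazy), then the literal 'czh' repeated 3 times (captured); then anchored at the end.
Here nothing in the string fits, so the call returns None, and `bool(None)` is False.

False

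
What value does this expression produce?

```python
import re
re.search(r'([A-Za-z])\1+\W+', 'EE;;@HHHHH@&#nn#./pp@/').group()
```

'EE;;@'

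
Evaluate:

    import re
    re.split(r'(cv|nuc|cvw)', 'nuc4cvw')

`|` is ordered: at each position the engine commits to the first alternative that works.
Matches to split on: at [0:3] → 'nuc'; at [4:6] → 'cv'.
With a capturing group present, the delimiter's captured portion is kept in the result list.

['', 'nuc', '4', 'cv', 'w']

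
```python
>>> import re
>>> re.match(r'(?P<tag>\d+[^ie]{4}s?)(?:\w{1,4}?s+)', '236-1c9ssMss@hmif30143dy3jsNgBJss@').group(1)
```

'236-1c9s'

Pattern: one or more of a digit, then exactly 4 of any character except [ie], then optionally a literal 's' (captured as 'tag'); then 1 to 4 of a word character (lazy), then one or more of the literal 's' (non-capturing group).
`re.match` only tries the pattern at the start of the string.
The match spans [0:12] → '236-1c9ssMss'.
Captured: group 1 = '236-1c9s'.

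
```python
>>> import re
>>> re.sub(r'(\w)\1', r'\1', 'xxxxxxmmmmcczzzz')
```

The backreference `\1` re-matches whatever the first group consumed, character for character.
Matches: at [0:2] → 'xx'; at [2:4] → 'xx'; at [4:6] → 'xx'; at [6:8] → 'mm'; at [8:10] → 'mm'; ….
Each match is replaced using the text its own group 1 captured.

'xxxmmczz'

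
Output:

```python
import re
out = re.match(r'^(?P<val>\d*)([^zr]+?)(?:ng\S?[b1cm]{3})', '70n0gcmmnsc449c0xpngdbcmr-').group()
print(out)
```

70n0gcmmnsc449c0xpngdbcm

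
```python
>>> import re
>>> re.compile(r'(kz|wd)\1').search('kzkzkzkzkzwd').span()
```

After group 1 captures some text, `\1` only succeeds where that same text appears again.
The match spans [0:4] → 'kzkz'.

(0, 4)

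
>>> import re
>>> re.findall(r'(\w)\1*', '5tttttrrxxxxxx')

['5', 't', 'r', 'x']

`\1` is not a pattern — it's the concrete string captured by group 1, re-applied verbatim.
Walking the string: at [0:1] match '5', group 1 = '5'; at [1:6] match 'ttttt', group 1 = 't'; at [6:8] match 'rr', group 1 = 'r'; at [8:14] match 'xxxxxx', group 1 = 'x'.
With a single group, `findall` returns only what that group captured — 4 items.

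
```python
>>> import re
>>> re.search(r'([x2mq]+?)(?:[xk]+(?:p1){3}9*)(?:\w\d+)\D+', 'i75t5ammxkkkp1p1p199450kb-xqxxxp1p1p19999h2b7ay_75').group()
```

'mmxkkkp1p1p199450kb-xqxxxp'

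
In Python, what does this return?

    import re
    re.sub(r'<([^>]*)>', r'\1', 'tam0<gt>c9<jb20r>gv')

'tam0gtc9jb20rgv'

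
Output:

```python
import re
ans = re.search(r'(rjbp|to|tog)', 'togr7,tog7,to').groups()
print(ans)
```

('to',)

Branches in `(...|...)` are attempted left-to-right; the first branch that allows the whole pattern to succeed is taken.
Unlike `match`, `search` isn't anchored — it looks for the pattern anywhere in the string.
The match spans [0:2] → 'to'.
Captured: group 1 = 'to'.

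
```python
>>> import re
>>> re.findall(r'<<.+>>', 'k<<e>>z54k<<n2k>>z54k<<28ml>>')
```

Since nothing is captured, `findall` lists the 1 matched substring directly.

['<<e>>z54k<<n2k>>z54k<<28ml>>']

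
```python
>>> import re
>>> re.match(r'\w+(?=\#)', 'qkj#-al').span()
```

The `(?=…)`/`(?<=…)` assertion just peeks at neighbouring text; it doesn't advance the match position.
`re.match` only tries the pattern at the start of the string.
The match spans [0:3] → 'qkj'.

(0, 3)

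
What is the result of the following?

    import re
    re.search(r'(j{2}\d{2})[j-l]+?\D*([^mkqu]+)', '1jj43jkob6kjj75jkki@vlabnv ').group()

This matches exactly 2 of the literal 'j', then exactly 2 of a digit (captured); then one or more of a character in [j-l] (lazy), then zero or more of a non-digit; then one or more of any character except [mkqu] (captured).
`search` walks the string left to right and returns the first match it finds.
The match spans [1:10] → 'jj43jkob6'.
Captured: group 1 = 'jj43', group 2 = '6'.

'jj43jkob6'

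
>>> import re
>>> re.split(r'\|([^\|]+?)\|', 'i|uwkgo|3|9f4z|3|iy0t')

Matches to split on: at [1:8] → '|uwkgo|'; at [9:15] → '|9f4z|'.
With a capturing group present, the delimiter's captured portion is kept in the result list.

['i', 'uwkgo', '3', '9f4z', '3|iy0t']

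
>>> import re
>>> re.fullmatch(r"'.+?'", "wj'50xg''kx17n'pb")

None

`re.fullmatch` is like wrapping the pattern in `^…$` (in single-line mode).
Here the pattern can't cover the whole string, so the call returns None.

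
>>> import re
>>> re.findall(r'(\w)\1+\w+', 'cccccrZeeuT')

['c']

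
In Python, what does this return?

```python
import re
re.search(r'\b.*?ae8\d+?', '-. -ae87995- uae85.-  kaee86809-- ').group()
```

'ae87'

With the lazy modifier that quantifier settles for the fewest repetitions that let the rest of the pattern succeed (the atoms after it are unaffected and can still be greedy).
The match spans [4:8] → 'ae87'.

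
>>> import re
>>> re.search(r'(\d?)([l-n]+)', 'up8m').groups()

The match spans [2:4] → '8m'.
Captured: group 1 = '8', group 2 = 'm'.

('8', 'm')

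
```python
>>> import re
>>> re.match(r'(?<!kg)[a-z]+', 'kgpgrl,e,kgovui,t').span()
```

(0, 6)

`re.match` only tries the pattern at the start of the string.
The match spans [0:6] → 'kgpgrl'.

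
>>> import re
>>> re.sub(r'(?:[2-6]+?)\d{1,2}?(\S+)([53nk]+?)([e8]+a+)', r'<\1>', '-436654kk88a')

'-<6654k>'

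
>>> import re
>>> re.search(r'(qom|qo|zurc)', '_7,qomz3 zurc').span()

(3, 6)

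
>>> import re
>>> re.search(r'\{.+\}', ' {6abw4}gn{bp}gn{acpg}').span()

The match spans [1:22] → '{6abw4}gn{bp}gn{acpg}'.

(1, 22)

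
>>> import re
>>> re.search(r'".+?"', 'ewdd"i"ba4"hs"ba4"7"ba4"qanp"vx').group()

'"i"'

Unlike `match`, `search` isn't anchored — it looks for the pattern anywhere in the string.
The match spans [4:7] → '"i"'.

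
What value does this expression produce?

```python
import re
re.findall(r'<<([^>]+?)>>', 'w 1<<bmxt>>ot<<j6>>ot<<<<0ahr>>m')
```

['bmxt', 'j6', '<<0ahr']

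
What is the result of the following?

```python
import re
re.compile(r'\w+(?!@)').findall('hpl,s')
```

`(?!…)`/`(?<!…)` only lets a position through if the neighbouring text does NOT match; no characters are consumed.
Since nothing is captured, `findall` lists the 2 matched substrings directly.

['hpl', 's']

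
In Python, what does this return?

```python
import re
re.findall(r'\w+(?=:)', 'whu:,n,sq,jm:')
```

['whu', 'jm']

Because the assertion is zero-width, the text it checks is not consumed and won't appear in the result.
Scanning left to right: at [0:3] → 'whu'; at [10:12] → 'jm'.
No capturing groups, so `findall` returns the 2 full match strings.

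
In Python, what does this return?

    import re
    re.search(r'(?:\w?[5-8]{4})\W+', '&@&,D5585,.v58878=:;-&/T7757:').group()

The match spans [4:11] → 'D5585,.'.

'D5585,.'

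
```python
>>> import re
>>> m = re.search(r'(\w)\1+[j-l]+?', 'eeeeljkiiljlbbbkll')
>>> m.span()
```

After group 1 captures some text, `\1` only succeeds where that same text appears again.
`search` walks the string left to right and returns the first match it finds.
The match spans [0:5] → 'eeeel'.
Captured: group 1 = 'e'.

(0, 5)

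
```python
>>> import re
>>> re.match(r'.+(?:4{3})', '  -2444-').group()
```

'  -2444'

This matches one or more of any character; then exactly 3 of a literal '4' (non-capturing group).
With `match`, the pattern is implicitly anchored at the beginning.
The match spans [0:7] → '  -2444'.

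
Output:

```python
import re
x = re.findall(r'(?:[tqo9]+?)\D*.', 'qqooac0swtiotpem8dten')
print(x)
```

Pattern: one or more of one of [tqo9] (lazy) (non-capturing group); then zero or more of a non-digit, then any character.
Walking the string: at [0:7] → 'qqooac0'; at [9:17] → 'tiotpem8'; at [18:21] → 'ten'.
Since nothing is captured, `findall` lists the 3 matched substrings directly.

['qqooac0', 'tiotpem8', 'ten']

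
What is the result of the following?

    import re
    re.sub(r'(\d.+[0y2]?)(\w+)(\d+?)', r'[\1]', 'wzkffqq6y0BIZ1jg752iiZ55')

'wzkffqq[6y0BIZ1jg752iiZ]'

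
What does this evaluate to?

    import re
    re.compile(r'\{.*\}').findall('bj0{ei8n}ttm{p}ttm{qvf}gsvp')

['{ei8n}ttm{p}ttm{qvf}']

Since nothing is captured, `findall` lists the 1 matched substring directly.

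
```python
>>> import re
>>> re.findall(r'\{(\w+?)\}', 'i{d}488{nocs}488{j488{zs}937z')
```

['d', 'nocs', 'zs']

`findall` collects group 1 from each match (3 total).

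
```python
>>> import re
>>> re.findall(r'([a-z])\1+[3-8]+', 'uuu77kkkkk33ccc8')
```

After group 1 captures some text, `\1` only succeeds where that same text appears again.
Walking the string: at [0:5] match 'uuu77', group 1 = 'u'; at [5:12] match 'kkkkk33', group 1 = 'k'; at [12:16] match 'ccc8', group 1 = 'c'.
Because there's exactly one group, `findall` drops the full match and keeps group 1 from each hit.

['u', 'k', 'c']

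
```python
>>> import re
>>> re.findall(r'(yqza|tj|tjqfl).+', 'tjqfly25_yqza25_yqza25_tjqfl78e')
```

['tj']

`|` is ordered: at each position the engine commits to the first alternative that works.
One capturing group, so `findall` returns just the captured substring from the one match — 1 in all.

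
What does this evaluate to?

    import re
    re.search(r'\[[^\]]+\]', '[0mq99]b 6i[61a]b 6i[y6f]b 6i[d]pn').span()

`re.search` scans for the first position where the pattern succeeds.
The match spans [0:7] → '[0mq99]'.

(0, 7)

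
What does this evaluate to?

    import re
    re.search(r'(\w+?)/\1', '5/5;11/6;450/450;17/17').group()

'5/5'

`\1` has to match the exact text group 1 already captured.
The match spans [0:3] → '5/5'.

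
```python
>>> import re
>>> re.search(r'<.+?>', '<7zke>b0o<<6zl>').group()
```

The `?` after the quantifier makes it lazy — it takes as little as possible before letting the rest of the pattern try.
`re.search` scans for the first position where the pattern succeeds.
The match spans [0:6] → '<7zke>'.

'<7zke>'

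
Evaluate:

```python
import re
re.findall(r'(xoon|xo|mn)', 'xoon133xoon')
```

The regex engine tests alternatives in the order written; an earlier branch that matches wins even if a later one would match more.
Scanning left to right: at [0:4] match 'xoon', group 1 = 'xoon'; at [7:11] match 'xoon', group 1 = 'xoon'.
Because there's exactly one group, `findall` drops the full match and keeps group 1 from each hit.

['xoon', 'xoon']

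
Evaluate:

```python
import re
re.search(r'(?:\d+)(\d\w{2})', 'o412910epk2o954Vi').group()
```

This matches one or more of a digit (non-capturing group); then a digit, then exactly 2 of a word character (captured).
Unlike `match`, `search` isn't anchored — it looks for the pattern anywhere in the string.
The match spans [1:9] → '412910ep'.
Captured: group 1 = '0ep'.

'412910ep'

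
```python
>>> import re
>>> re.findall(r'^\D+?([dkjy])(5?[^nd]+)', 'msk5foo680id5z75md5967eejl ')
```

Multiple groups make `findall` return tuples — one 2-tuple for the one match.

[('k', '5foo680i')]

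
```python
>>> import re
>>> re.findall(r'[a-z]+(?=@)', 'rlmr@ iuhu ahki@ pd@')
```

['rlmr', 'ahki', 'pd']

Lookahead/lookbehind check context without consuming it, so the matched span excludes the asserted characters.
With no groups in the pattern, `findall` gives back each whole match — 3 here.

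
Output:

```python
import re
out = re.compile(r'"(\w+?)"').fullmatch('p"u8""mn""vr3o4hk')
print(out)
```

None

`re.fullmatch` requires the pattern to consume the entire string.
Here the pattern can't cover the whole string, so the call returns None.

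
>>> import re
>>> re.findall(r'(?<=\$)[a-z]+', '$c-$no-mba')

Lookahead/lookbehind check context without consuming it, so the matched span excludes the asserted characters.
Scanning left to right: at [1:2] → 'c'; at [4:6] → 'no'.
No capturing groups, so `findall` returns the 2 full match strings.

['c', 'no']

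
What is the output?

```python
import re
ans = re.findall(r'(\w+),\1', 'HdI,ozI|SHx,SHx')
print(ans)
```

['SHx']

`\1` is not a pattern — it's the concrete string captured by group 1, re-applied verbatim.
Walking the string: at [8:15] match 'SHx,SHx', group 1 = 'SHx'.
`findall` collects group 1 from the one match (1 total).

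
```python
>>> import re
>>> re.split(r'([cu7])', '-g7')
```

['-g', '7', '']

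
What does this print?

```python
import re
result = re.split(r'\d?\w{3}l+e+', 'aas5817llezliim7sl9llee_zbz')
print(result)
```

['aas', 'zliim', '_zbz']

The pattern matches optionally a digit, then exactly 3 of a word character; then one or more of a literal 'l', then one or more of the literal 'e'.
Matches to split on: at [3:10] → '5817lle'; at [15:23] → '7sl9llee'.
The string is cut at each match, leaving 3 pieces.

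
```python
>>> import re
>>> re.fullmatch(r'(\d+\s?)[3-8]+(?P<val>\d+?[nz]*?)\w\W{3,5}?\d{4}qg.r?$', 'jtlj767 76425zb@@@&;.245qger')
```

None

`re.fullmatch` requires the pattern to consume the entire string.
Here the pattern can't cover the whole string, so the call returns None.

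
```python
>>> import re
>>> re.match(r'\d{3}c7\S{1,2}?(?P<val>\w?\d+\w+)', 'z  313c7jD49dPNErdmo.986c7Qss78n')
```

None

Pattern: exactly 3 of a digit, then the literal 'c7', then 1 to 2 of a non-whitespace character (lazy); then optionally a word character, then one or more of a digit, then one or more of a word character (captured as 'val').
`match` is anchored at position 0; if the pattern doesn't fit there, it returns None.
Here position 0 doesn't satisfy it, so the call returns None.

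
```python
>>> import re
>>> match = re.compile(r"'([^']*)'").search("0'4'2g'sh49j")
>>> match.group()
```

"'4'"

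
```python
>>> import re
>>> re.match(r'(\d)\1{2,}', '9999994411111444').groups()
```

('9',)

The match spans [0:6] → '999999'.
Captured: group 1 = '9'.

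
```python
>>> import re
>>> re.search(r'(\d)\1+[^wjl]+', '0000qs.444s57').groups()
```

('0',)

After group 1 captures some text, `\1` only succeeds where that same text appears again.
`re.search` tries every starting position until one works.
The match spans [0:13] → '0000qs.444s57'.
Captured: group 1 = '0'.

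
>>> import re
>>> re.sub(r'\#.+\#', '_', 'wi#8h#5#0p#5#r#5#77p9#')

'wi_'

`sub` substitutes '_' at each match site.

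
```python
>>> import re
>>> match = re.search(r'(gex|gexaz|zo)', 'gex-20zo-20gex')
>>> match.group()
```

'gex'

`search` walks the string left to right and returns the first match it finds.
The match spans [0:3] → 'gex'.
Captured: group 1 = 'gex'.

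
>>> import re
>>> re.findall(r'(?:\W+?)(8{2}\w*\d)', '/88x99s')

['88x99']

Pattern: one or more of a non-word character (lazy) (non-capturing group); then exactly 2 of the literal '8', then zero or more of a word character, then a digit (captured).
Matches: at [0:6] match '/88x99', group 1 = '88x99'.
With a single group, `findall` returns only what that group captured — 1 item.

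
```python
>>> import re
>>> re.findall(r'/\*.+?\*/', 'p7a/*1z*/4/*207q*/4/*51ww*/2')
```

A non-greedy quantifier consumes as few characters as it can — just enough that the remainder of the pattern still matches from where it stops; whatever follows it matches normally.
Scanning left to right: at [3:9] → '/*1z*/'; at [10:18] → '/*207q*/'; at [19:27] → '/*51ww*/'.
With no groups in the pattern, `findall` gives back each whole match — 3 here.

['/*1z*/', '/*207q*/', '/*51ww*/']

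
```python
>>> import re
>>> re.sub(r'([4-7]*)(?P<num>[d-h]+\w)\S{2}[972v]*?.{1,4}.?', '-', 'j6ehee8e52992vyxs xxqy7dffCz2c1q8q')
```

Because the quantifier is non-greedy, it stops expanding at the earliest point where the rest of the pattern can succeed.
Every occurrence is swapped for '-'.

'j-yxs xxqy-'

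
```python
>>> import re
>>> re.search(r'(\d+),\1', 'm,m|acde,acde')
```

None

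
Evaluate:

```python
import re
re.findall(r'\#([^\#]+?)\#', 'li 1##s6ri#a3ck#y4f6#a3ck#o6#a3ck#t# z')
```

['s6ri', 'y4f6', 'o6', 't']

One capturing group, so `findall` returns just the captured substring from each match — 4 in all.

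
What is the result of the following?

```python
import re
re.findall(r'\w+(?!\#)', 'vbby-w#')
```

['vbby']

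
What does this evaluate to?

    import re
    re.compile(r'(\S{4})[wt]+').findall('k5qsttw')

['k5qs']

The pattern matches exactly 4 of a non-whitespace character (captured); then one or more of one of [wt].
Scanning left to right: at [0:7] match 'k5qsttw', group 1 = 'k5qs'.
`findall` collects group 1 from the one match (1 total).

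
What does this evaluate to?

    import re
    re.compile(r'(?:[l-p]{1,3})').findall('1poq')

This matches 1 to 3 of a character in [l-p] (non-capturing group).
Walking the string: at [1:3] → 'po'.
Since nothing is captured, `findall` lists the 1 matched substring directly.

['po']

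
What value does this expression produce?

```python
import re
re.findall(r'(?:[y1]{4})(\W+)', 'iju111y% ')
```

['% ']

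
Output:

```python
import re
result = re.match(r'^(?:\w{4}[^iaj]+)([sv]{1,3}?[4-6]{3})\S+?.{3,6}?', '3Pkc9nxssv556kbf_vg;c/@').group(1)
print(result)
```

The pattern matches anchored at the start of the string; then exactly 4 of a word character, then one or more of any character except [iaj] (non-capturing group); then 1 to 3 of one of [sv] (lazy), then exactly 3 of a character in [4-6] (captured); then one or more of a non-whitespace character (lazy), then 3 to 6 of any character (lazy).
The `?` after the quantifier makes it lazy — it takes as little as possible before letting the rest of the pattern try.
With `match`, the pattern is implicitly anchored at the beginning.
The match spans [0:17] → '3Pkc9nxssv556kbf_'.
Captured: group 1 = 'v556'.

v556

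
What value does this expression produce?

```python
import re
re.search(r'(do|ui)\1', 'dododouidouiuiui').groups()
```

('do',)

The match spans [0:4] → 'dodo'.
Captured: group 1 = 'do'.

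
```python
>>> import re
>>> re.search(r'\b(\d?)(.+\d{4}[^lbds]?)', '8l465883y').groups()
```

('8', 'l465883y')

The match spans [0:9] → '8l465883y'.
Captured: group 1 = '8', group 2 = 'l465883y'.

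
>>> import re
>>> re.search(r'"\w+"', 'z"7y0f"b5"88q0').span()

`search` walks the string left to right and returns the first match it finds.
The match spans [1:7] → '"7y0f"'.

(1, 7)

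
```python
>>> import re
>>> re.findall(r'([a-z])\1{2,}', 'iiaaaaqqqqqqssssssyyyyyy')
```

`\1` is not a pattern — it's the concrete string captured by group 1, re-applied verbatim.
Walking the string: at [2:6] match 'aaaa', group 1 = 'a'; at [6:12] match 'qqqqqq', group 1 = 'q'; at [12:18] match 'ssssss', group 1 = 's'; at [18:24] match 'yyyyyy', group 1 = 'y'.
One capturing group, so `findall` returns just the captured substring from each match — 4 in all.

['a', 'q', 's', 'y']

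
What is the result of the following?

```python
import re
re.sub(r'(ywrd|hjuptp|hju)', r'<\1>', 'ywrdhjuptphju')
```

'<ywrd><hjuptp><hju>'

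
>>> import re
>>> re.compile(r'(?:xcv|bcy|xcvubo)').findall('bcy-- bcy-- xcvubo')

Alternation isn't longest-match — the leftmost alternative that fits at this position is chosen.
Matches: at [0:3] → 'bcy'; at [6:9] → 'bcy'; at [12:15] → 'xcv'.
With no groups in the pattern, `findall` gives back each whole match — 3 here.

['bcy', 'bcy', 'xcv']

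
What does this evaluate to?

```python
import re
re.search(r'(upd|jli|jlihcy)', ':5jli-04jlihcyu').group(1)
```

`re.search` tries every starting position until one works.
The match spans [2:5] → 'jli'.
Captured: group 1 = 'jli'.

'jli'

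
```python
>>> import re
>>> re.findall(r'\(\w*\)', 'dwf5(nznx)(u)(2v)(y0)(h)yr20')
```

Walking the string: at [4:10] → '(nznx)'; at [10:13] → '(u)'; at [13:17] → '(2v)'; at [17:21] → '(y0)'; at [21:24] → '(h)'.
Since nothing is captured, `findall` lists the 5 matched substrings directly.

['(nznx)', '(u)', '(2v)', '(y0)', '(h)']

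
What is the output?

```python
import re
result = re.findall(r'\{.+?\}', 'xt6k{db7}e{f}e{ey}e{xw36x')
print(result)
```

['{db7}', '{f}', '{ey}']

Because the quantifier is non-greedy, it stops expanding at the earliest point where the rest of the pattern can succeed.
Matches: at [4:9] → '{db7}'; at [10:13] → '{f}'; at [14:18] → '{ey}'.
With no groups in the pattern, `findall` gives back each whole match — 3 here.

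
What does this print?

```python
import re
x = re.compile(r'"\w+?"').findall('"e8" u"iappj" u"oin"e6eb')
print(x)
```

Matches: at [0:4] → '"e8"'; at [6:13] → '"iappj"'; at [15:20] → '"oin"'.
With no groups in the pattern, `findall` gives back each whole match — 3 here.

['"e8"', '"iappj"', '"oin"']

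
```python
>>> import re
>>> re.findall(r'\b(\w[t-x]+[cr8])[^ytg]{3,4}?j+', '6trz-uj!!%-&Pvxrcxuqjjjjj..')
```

Pattern: a word boundary (`\b`, zero-width); then a word character, then one or more of a character in [t-x], then one of [cr8] (captured); then 3 to 4 of any character except [ytg] (lazy), then one or more of a literal 'j'.
Scanning left to right: at [0:7] match '6trz-uj', group 1 = '6tr'; at [12:25] match 'Pvxrcxuqjjjjj', group 1 = 'Pvxr'.
One capturing group, so `findall` returns just the captured substring from each match — 2 in all.

['6tr', 'Pvxr']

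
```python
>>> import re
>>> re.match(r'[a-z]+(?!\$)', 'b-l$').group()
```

'b'

`(?!…)`/`(?<!…)` only lets a position through if the neighbouring text does NOT match; no characters are consumed.
With `match`, the pattern is implicitly anchored at the beginning.
The match spans [0:1] → 'b'.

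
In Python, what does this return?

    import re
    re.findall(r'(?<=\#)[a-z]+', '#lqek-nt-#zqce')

['lqek', 'zqce']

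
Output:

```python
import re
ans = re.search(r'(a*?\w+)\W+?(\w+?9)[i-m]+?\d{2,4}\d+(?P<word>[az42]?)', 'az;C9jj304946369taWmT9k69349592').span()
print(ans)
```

(0, 16)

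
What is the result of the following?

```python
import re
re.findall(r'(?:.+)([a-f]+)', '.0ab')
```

The pattern matches one or more of any character (non-capturing group); then one or more of a character in [a-f] (captured).
Walking the string: at [0:4] match '.0ab', group 1 = 'b'.
With a single group, `findall` returns only what that group captured — 1 item.

['b']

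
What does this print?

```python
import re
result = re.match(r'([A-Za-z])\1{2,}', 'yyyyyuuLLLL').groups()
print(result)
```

('y',)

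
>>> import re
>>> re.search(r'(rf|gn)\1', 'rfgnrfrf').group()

'rfrf'

After group 1 captures some text, `\1` only succeeds where that same text appears again.
`re.search` tries every starting position until one works.
The match spans [4:8] → 'rfrf'.
Captured: group 1 = 'rf'.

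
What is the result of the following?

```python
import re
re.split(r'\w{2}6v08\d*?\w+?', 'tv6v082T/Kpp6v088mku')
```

['', 'T/K', 'mku']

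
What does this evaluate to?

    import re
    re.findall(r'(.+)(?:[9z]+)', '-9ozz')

`findall` collects group 1 from the one match (1 total).

['-9oz']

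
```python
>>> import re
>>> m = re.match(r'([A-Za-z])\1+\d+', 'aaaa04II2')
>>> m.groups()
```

The backreference `\1` re-matches whatever the first group consumed, character for character.
`match` is anchored at position 0; if the pattern doesn't fit there, it returns None.
The match spans [0:6] → 'aaaa04'.
Captured: group 1 = 'a'.

('a',)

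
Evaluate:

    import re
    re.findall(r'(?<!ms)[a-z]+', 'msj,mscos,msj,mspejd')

Because the assertion is negative and zero-width, positions next to the forbidden text are skipped.
Walking the string: at [0:3] → 'msj'; at [4:9] → 'mscos'; at [10:13] → 'msj'; at [14:20] → 'mspejd'.
With no groups in the pattern, `findall` gives back each whole match — 4 here.

['msj', 'mscos', 'msj', 'mspejd']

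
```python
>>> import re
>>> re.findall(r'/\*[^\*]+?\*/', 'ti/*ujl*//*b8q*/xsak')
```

['/*ujl*/', '/*b8q*/']

Scanning left to right: at [2:9] → '/*ujl*/'; at [9:16] → '/*b8q*/'.
Since nothing is captured, `findall` lists the 2 matched substrings directly.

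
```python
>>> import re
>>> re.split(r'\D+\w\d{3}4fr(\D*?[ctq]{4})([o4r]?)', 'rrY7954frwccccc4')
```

Pattern: one or more of a non-digit, then a word character; then exactly 3 of a digit, then the literal '4fr'; then zero or more of a non-digit (lazy), then exactly 4 of one of [ctq] (captured); then optionally one of [o4r] (captured).
The group in the pattern means `split` returns the separators' captures alongside the pieces.

['', 'wcccc', '', 'c4']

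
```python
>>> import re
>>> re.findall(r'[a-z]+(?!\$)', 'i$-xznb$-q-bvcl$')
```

The negative lookahead/lookbehind blocks any match where the forbidden context is present.
Since nothing is captured, `findall` lists the 3 matched substrings directly.

['xzn', 'q', 'bvc']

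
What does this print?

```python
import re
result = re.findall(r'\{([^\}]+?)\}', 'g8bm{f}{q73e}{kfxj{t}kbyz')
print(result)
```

['f', 'q73e', 'kfxj{t']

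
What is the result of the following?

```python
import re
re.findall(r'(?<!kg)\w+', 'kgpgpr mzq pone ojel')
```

['kgpgpr', 'mzq', 'pone', 'ojel']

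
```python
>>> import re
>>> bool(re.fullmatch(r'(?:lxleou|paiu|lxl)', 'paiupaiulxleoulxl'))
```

False

For `fullmatch`, every character of the input must be accounted for by the pattern.
Here the pattern can't cover the whole string, so the call returns None, and `bool(None)` is False.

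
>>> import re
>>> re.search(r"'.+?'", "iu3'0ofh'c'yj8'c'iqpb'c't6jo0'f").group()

Lazy quantifiers expand one character at a time until the remainder of the pattern can match.
The match spans [3:9] → "'0ofh'".

"'0ofh'"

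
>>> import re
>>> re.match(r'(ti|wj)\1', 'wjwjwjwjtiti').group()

'wjwj'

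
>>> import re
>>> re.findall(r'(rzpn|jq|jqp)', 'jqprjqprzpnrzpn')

['jq', 'jq', 'rzpn', 'rzpn']

Alternation isn't longest-match — the leftmost alternative that fits at this position is chosen.
Scanning left to right: at [0:2] match 'jq', group 1 = 'jq'; at [4:6] match 'jq', group 1 = 'jq'; at [7:11] match 'rzpn', group 1 = 'rzpn'; at [11:15] match 'rzpn', group 1 = 'rzpn'.
One capturing group, so `findall` returns just the captured substring from each match — 4 in all.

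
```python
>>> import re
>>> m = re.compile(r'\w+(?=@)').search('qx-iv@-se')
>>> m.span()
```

(3, 5)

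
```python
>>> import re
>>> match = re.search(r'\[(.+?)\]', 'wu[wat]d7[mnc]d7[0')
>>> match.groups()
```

('wat',)

Because the quantifier is non-greedy, it stops expanding at the earliest point where the rest of the pattern can succeed.
`re.search` scans for the first position where the pattern succeeds.
The match spans [2:7] → '[wat]'.
Captured: group 1 = 'wat'.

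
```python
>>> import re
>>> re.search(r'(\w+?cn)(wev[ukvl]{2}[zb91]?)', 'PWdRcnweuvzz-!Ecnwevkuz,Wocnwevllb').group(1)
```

The pattern matches one or more of a word character (lazy), then the literal 'cn' (captured); then the literal 'wev', then exactly 2 of one of [ukvl], then optionally one of [zb91] (captured).
`re.search` scans for the first position where the pattern succeeds.
The match spans [14:23] → 'Ecnwevkuz'.
Captured: group 1 = 'Ecn', group 2 = 'wevkuz'.

'Ecn'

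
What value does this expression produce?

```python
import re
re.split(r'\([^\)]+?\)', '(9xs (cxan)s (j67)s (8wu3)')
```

Matches to split on: at [0:11] → '(9xs (cxan)'; at [13:18] → '(j67)'; at [20:26] → '(8wu3)'.
`split` removes every match and returns the 4 fragments in between.

['', 's ', 's ', '']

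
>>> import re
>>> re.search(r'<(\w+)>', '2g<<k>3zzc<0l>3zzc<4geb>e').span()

(3, 6)

The match spans [3:6] → '<k>'.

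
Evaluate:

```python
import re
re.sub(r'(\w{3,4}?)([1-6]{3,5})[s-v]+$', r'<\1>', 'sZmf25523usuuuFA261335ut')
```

This matches 3 to 4 of a word character (lazy) (captured); then 3 to 5 of a character in [1-6] (captured); then one or more of a character in [s-v]; then anchored at the end.
Matches: at [13:24] → 'uFA261335ut'.
`\1` in the replacement pulls in group 1's text for each match.

'sZmf25523usuu<uFA2>'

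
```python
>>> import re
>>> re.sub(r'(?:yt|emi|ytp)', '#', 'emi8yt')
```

Each match is replaced by '#'.

'#8#'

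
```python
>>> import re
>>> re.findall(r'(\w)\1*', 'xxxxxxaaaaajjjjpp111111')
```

['x', 'a', 'j', 'p', '1']

After group 1 captures some text, `\1` only succeeds where that same text appears again.
Because there's exactly one group, `findall` drops the full match and keeps group 1 from each hit.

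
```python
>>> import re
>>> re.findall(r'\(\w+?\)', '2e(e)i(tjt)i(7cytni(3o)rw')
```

['(e)', '(tjt)', '(3o)']

`findall` yields the raw match text (3 of them) because the pattern has no groups.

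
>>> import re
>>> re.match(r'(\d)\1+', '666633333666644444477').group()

'6666'

A backreference is literal: `\1` must see the identical characters the first group matched.
`match` is anchored at position 0; if the pattern doesn't fit there, it returns None.
The match spans [0:4] → '6666'.
Captured: group 1 = '6'.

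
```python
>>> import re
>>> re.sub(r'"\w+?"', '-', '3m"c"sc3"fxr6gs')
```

Matches: at [2:5] → '"c"'.
Each match is replaced by '-'.

'3m-sc3"fxr6gs'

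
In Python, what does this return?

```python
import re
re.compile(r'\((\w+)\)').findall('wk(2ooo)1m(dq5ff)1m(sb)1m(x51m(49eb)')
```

['2ooo', 'dq5ff', 'sb', '49eb']

Matches: at [2:8] match '(2ooo)', group 1 = '2ooo'; at [10:17] match '(dq5ff)', group 1 = 'dq5ff'; at [19:23] match '(sb)', group 1 = 'sb'; at [30:36] match '(49eb)', group 1 = '49eb'.
Because there's exactly one group, `findall` drops the full match and keeps group 1 from each hit.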